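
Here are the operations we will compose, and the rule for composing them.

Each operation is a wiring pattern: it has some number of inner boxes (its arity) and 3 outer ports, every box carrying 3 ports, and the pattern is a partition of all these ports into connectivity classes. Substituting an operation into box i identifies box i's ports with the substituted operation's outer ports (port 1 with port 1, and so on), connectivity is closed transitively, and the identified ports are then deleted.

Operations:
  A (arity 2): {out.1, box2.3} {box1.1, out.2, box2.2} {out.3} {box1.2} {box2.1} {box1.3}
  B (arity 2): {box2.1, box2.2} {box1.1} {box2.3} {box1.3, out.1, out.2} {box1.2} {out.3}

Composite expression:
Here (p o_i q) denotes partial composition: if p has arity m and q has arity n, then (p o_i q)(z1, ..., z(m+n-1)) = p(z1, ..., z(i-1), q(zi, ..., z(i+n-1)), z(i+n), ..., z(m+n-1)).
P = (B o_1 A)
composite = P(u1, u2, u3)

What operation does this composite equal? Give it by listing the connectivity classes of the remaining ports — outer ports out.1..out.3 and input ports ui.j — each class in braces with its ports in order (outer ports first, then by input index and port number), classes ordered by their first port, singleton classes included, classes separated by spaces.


After gluing at B, chains via deleted ports link the u-ports.
A over (u1, u2) gives {out.1, u2.3} {out.2, u1.1, u2.2} {out.3} {u1.2} {u1.3} {u2.1}, out.j being that stage's outer ports
B over (u1, u2, u3) gives {out.1, out.2} {out.3} {u1.1, u2.2} {u1.2} {u1.3} {u2.1} {u2.3} {u3.1, u3.2} {u3.3}, out.j being that stage's outer ports

{out.1, out.2} {out.3} {u1.1, u2.2} {u1.2} {u1.3} {u2.1} {u2.3} {u3.1, u3.2} {u3.3}


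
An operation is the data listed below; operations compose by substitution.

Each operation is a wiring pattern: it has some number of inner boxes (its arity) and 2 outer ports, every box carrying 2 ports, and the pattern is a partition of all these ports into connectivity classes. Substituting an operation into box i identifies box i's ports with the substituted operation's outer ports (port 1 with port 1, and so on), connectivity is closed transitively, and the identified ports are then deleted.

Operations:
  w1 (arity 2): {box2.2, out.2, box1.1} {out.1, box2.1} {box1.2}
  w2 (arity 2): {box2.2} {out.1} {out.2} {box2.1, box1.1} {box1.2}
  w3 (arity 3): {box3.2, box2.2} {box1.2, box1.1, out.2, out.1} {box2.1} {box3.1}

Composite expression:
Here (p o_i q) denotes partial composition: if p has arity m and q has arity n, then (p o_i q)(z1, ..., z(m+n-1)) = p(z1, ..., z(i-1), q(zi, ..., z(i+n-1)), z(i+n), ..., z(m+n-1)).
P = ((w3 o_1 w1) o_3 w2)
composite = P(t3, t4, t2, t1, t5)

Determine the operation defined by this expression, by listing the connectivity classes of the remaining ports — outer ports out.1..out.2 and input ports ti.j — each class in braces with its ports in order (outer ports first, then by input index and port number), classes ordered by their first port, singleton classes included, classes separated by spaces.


After gluing at w3, chains via deleted ports link the t-ports.
composing w1 on (t3, t4), with out.j its own outer ports: {out.1, t4.1} {out.2, t3.1, t4.2} {t3.2}
composing w2 on (t2, t1), with out.j its own outer ports: {out.1} {out.2} {t1.1, t2.1} {t1.2} {t2.2}
composing w3 on (t3, t4, t2, t1, t5), with out.j its own outer ports: {out.1, out.2, t3.1, t4.1, t4.2} {t1.1, t2.1} {t1.2} {t2.2} {t3.2} {t5.1} {t5.2}

{out.1, out.2, t3.1, t4.1, t4.2} {t1.1, t2.1} {t1.2} {t2.2} {t3.2} {t5.1} {t5.2}


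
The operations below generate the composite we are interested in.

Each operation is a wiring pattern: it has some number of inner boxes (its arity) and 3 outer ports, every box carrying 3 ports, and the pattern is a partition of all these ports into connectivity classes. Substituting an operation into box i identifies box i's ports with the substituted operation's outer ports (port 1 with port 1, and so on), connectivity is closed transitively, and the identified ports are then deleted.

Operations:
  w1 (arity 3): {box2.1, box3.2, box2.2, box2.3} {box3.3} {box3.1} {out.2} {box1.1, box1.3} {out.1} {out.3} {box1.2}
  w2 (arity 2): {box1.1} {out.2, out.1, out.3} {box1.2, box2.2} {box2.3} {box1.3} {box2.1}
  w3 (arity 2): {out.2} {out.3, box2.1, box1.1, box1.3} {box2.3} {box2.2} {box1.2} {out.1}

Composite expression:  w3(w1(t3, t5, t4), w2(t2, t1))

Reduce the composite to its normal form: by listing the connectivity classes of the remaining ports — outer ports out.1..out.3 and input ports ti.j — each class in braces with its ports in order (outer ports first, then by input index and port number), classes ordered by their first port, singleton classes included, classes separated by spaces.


Substituting into w3 glues patterns; closure does the rest.
w1 over (t3, t5, t4) gives {out.1} {out.2} {out.3} {t3.1, t3.3} {t3.2} {t4.1} {t4.2, t5.1, t5.2, t5.3} {t4.3}, out.j being that stage's outer ports
w2 over (t2, t1) gives {out.1, out.2, out.3} {t1.1} {t1.2, t2.2} {t1.3} {t2.1} {t2.3}, out.j being that stage's outer ports
w3 over (t3, t5, t4, t2, t1) gives {out.1} {out.2} {out.3} {t1.1} {t1.2, t2.2} {t1.3} {t2.1} {t2.3} {t3.1, t3.3} {t3.2} {t4.1} {t4.2, t5.1, t5.2, t5.3} {t4.3}, out.j being that stage's outer ports

{out.1} {out.2} {out.3} {t1.1} {t1.2, t2.2} {t1.3} {t2.1} {t2.3} {t3.1, t3.3} {t3.2} {t4.1} {t4.2, t5.1, t5.2, t5.3} {t4.3}


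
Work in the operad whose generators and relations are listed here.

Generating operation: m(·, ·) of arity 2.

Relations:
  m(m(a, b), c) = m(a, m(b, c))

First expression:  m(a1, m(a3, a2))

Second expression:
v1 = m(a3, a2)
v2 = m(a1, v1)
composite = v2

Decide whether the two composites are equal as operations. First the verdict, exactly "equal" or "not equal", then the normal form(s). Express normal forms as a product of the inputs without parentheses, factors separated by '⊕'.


equal: each reduces to a1 ⊕ a3 ⊕ a2

In normal form, the first expression is a1 ⊕ a3 ⊕ a2
In normal form, the second expression is a1 ⊕ a3 ⊕ a2
One common form — equal.


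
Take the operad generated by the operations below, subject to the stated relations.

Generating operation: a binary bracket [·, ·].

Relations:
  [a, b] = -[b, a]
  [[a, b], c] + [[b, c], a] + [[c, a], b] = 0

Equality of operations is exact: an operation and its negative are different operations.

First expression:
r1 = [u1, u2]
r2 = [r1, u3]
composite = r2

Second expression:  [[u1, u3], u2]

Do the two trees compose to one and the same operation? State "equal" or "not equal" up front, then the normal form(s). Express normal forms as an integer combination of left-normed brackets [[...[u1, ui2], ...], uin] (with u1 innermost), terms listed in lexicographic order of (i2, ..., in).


The first composite normalizes to [[u1, u2], u3]
The second composite normalizes to [[u1, u3], u2]
They disagree, so not equal.

not equal; the first gives [[u1, u2], u3] and the second [[u1, u3], u2]


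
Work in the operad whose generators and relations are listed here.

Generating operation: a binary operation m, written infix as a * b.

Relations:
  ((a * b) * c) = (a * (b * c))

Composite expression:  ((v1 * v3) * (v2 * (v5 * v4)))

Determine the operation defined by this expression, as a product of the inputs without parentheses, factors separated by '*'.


v1 * v3 * v2 * v5 * v4

All parenthesizations of m agree; list the v-inputs left to right.
(v1 * v3) flattens to v1 * v3
(v5 * v4) flattens to v5 * v4
(v2 * (v5 * v4)) flattens to v2 * v5 * v4
((v1 * v3) * (v2 * (v5 * v4))) flattens to v1 * v3 * v2 * v5 * v4


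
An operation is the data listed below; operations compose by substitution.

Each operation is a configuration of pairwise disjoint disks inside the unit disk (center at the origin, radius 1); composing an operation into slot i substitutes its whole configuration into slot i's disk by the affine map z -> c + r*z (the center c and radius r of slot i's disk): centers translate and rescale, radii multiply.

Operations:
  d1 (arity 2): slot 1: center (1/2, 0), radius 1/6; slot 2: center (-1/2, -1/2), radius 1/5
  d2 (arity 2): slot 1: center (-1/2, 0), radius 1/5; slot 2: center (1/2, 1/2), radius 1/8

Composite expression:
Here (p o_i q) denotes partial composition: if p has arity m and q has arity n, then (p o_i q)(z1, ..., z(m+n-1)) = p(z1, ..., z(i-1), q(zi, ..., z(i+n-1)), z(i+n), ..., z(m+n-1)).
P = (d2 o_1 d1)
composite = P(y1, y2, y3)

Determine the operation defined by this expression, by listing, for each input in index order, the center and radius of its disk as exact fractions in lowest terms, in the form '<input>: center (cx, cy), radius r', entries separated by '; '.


y1: center (-2/5, 0), radius 1/30; y2: center (-3/5, -1/10), radius 1/25; y3: center (1/2, 1/2), radius 1/8

Only the slot chain above each y matters under d2; compose those maps.
y1: after 2 affine steps, its disk has center (-2/5, 0), radius 1/30
y2: after 2 affine steps, its disk has center (-3/5, -1/10), radius 1/25
y3: after 1 affine step, its disk has center (1/2, 1/2), radius 1/8


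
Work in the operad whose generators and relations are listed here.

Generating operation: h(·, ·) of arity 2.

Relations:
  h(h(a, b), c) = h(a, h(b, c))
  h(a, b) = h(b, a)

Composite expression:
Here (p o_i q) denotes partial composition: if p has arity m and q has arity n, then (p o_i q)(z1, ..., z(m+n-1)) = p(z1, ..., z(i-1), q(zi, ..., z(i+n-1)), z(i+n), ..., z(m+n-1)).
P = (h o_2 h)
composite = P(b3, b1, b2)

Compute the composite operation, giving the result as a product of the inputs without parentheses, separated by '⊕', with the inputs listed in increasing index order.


Reordering under h is free, so list the b-inputs canonically.
h(b1, b2) flattens to b1 ⊕ b2
h(b3, h(b1, b2)) flattens to b3 ⊕ b1 ⊕ b2
commutativity sorts the factors: b1 ⊕ b2 ⊕ b3

b1 ⊕ b2 ⊕ b3


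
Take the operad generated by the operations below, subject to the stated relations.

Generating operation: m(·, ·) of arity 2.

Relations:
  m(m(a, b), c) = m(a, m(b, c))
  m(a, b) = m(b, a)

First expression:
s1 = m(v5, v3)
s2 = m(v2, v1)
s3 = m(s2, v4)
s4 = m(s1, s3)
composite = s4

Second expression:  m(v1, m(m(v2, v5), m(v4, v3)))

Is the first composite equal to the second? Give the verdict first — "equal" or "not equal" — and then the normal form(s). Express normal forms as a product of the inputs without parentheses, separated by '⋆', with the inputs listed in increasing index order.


The first expression, normalized: v1 ⋆ v2 ⋆ v3 ⋆ v4 ⋆ v5
The second expression, normalized: v1 ⋆ v2 ⋆ v3 ⋆ v4 ⋆ v5
Identical normal forms: equal.

equal: each reduces to v1 ⋆ v2 ⋆ v3 ⋆ v4 ⋆ v5


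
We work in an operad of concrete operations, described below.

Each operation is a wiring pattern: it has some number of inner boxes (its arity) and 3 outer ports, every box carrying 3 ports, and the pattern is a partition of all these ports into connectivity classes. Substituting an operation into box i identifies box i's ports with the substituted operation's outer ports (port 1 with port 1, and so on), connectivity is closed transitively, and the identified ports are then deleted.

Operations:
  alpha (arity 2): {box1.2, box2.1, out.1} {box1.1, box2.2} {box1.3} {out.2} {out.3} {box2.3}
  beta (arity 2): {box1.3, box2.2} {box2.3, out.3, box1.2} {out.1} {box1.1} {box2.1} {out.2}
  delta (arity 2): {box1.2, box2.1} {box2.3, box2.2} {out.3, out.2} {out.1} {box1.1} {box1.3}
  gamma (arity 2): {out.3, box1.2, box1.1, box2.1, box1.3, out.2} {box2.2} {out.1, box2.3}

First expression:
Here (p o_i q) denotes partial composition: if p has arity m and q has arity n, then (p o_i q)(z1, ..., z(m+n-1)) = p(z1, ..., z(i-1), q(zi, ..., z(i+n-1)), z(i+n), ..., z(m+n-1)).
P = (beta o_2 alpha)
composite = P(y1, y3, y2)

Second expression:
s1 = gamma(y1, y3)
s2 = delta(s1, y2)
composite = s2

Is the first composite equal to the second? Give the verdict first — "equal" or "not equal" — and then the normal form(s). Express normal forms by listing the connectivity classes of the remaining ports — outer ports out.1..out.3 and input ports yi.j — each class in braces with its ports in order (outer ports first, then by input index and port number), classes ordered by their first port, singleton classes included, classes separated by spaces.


not equal: they reduce to {out.1} {out.2} {out.3, y1.2} {y1.1} {y1.3} {y2.1, y3.2} {y2.2, y3.1} {y2.3} {y3.3} and {out.1} {out.2, out.3} {y1.1, y1.2, y1.3, y2.1, y3.1} {y2.2, y2.3} {y3.2} {y3.3}

The first composite normalizes to {out.1} {out.2} {out.3, y1.2} {y1.1} {y1.3} {y2.1, y3.2} {y2.2, y3.1} {y2.3} {y3.3}
The second composite normalizes to {out.1} {out.2, out.3} {y1.1, y1.2, y1.3, y2.1, y3.1} {y2.2, y2.3} {y3.2} {y3.3}
They disagree, so not equal.


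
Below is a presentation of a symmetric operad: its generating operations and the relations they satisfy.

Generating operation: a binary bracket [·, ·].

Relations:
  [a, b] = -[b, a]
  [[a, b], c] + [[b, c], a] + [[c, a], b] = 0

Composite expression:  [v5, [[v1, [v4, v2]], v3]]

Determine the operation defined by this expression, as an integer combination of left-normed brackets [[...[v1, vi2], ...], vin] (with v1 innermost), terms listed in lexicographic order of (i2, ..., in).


Antisymmetry and Jacobi reduce to v1-anchored left-normed brackets.
Composite bracket: [v5, [[v1, [v4, v2]], v3]]
Expanding via [a, b] = ab - ba: 16 signed words (2^4 = 16).
Keep just the words that open with v1:
  v1v2v4v3v5 appears with sign +1, giving the term +[[[[v1, v2], v4], v3], v5]
  v1v4v2v3v5 appears with sign -1, giving the term -[[[[v1, v4], v2], v3], v5]

[[[[v1, v2], v4], v3], v5] - [[[[v1, v4], v2], v3], v5]


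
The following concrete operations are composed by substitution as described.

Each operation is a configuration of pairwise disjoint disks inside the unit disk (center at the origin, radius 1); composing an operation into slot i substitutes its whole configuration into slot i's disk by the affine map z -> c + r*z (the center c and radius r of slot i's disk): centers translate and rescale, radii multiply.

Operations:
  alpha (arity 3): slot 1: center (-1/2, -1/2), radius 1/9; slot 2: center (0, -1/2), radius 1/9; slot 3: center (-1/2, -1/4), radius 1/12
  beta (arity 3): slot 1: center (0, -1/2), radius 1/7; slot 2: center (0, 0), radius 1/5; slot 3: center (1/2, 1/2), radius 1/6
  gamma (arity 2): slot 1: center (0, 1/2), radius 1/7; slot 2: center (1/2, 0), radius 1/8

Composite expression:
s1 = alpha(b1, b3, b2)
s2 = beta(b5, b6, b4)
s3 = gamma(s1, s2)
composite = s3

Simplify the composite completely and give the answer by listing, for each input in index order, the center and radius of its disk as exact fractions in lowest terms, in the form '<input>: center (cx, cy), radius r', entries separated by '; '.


b1: center (-1/14, 3/7), radius 1/63; b2: center (-1/14, 13/28), radius 1/84; b3: center (0, 3/7), radius 1/63; b4: center (9/16, 1/16), radius 1/48; b5: center (1/2, -1/16), radius 1/56; b6: center (1/2, 0), radius 1/40

Only the slot chain above each b matters under gamma; compose those maps.
input b1: applying the 2 nested substitutions gives center (-1/14, 3/7), radius 1/63
input b3: applying the 2 nested substitutions gives center (0, 3/7), radius 1/63
input b2: applying the 2 nested substitutions gives center (-1/14, 13/28), radius 1/84
input b5: applying the 2 nested substitutions gives center (1/2, -1/16), radius 1/56
input b6: applying the 2 nested substitutions gives center (1/2, 0), radius 1/40
input b4: applying the 2 nested substitutions gives center (9/16, 1/16), radius 1/48


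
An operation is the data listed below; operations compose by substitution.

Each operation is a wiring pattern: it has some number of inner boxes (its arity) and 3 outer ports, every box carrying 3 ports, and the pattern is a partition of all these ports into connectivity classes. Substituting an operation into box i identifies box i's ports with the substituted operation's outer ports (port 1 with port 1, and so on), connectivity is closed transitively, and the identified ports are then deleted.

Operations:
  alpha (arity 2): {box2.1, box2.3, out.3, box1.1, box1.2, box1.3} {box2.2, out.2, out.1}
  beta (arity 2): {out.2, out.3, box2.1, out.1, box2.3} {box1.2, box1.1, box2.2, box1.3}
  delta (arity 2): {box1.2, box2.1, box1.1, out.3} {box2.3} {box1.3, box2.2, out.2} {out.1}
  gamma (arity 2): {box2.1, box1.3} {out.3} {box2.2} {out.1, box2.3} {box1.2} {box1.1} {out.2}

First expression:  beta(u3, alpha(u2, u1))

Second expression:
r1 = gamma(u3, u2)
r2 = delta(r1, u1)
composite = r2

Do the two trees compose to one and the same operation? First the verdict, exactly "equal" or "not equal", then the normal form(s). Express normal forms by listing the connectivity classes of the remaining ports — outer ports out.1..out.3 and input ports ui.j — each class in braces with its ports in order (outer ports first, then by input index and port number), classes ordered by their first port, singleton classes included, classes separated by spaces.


not equal; first: {out.1, out.2, out.3, u1.1, u1.2, u1.3, u2.1, u2.2, u2.3, u3.1, u3.2, u3.3}; second: {out.1} {out.2, u1.2} {out.3, u1.1, u2.3} {u1.3} {u2.1, u3.3} {u2.2} {u3.1} {u3.2}

Reducing the first expression gives {out.1, out.2, out.3, u1.1, u1.2, u1.3, u2.1, u2.2, u2.3, u3.1, u3.2, u3.3}
Reducing the second expression gives {out.1} {out.2, u1.2} {out.3, u1.1, u2.3} {u1.3} {u2.1, u3.3} {u2.2} {u3.1} {u3.2}
They disagree, so not equal.


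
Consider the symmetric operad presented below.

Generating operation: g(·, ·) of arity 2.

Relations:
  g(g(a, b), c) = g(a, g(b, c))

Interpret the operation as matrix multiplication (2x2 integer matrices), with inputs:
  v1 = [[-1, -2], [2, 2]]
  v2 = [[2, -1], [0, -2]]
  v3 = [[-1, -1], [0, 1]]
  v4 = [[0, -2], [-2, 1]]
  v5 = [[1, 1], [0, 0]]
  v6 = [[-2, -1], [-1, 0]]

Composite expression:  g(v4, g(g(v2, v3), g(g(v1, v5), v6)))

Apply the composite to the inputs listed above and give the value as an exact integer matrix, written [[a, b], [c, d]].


[[-24, -8], [-12, -4]]

g(v2, v3) = [[-2, -3], [0, -2]]
g(v1, v5) = [[-1, -1], [2, 2]]
g(g(v1, v5), v6) = [[3, 1], [-6, -2]]
g(g(v2, v3), g(g(v1, v5), v6)) = [[12, 4], [12, 4]]
g(v4, g(g(v2, v3), g(g(v1, v5), v6))) = [[-24, -8], [-12, -4]]


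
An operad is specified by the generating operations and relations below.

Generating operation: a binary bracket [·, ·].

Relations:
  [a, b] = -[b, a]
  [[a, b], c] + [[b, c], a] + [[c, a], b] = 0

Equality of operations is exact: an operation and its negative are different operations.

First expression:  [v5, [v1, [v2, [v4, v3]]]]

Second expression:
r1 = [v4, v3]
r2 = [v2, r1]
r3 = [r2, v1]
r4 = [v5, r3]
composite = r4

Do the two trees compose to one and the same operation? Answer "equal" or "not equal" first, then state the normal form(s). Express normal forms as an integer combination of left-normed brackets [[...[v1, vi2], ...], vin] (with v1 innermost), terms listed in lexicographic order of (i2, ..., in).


not equal: they reduce to [[[[v1, v2], v3], v4], v5] - [[[[v1, v2], v4], v3], v5] - [[[[v1, v3], v4], v2], v5] + [[[[v1, v4], v3], v2], v5] and -[[[[v1, v2], v3], v4], v5] + [[[[v1, v2], v4], v3], v5] + [[[[v1, v3], v4], v2], v5] - [[[[v1, v4], v3], v2], v5]


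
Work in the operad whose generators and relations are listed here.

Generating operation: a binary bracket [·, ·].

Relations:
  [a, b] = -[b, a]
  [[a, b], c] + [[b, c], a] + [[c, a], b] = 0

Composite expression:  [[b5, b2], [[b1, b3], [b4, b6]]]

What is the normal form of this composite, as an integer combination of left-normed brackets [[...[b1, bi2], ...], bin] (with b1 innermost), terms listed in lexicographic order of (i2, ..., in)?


A multilinear Lie element is pinned by b1-initial words (b1 innermost).
Composite bracket: [[b5, b2], [[b1, b3], [b4, b6]]]
Applying ab - ba throughout gives 32 signed words (2^5 = 32).
Words beginning with b1 determine it all:
  the word b1b3b4b6b2b5 carries sign +1 and contributes +[[[[[b1, b3], b4], b6], b2], b5]
  the word b1b3b4b6b5b2 carries sign -1 and contributes -[[[[[b1, b3], b4], b6], b5], b2]
  the word b1b3b6b4b2b5 carries sign -1 and contributes -[[[[[b1, b3], b6], b4], b2], b5]
  the word b1b3b6b4b5b2 carries sign +1 and contributes +[[[[[b1, b3], b6], b4], b5], b2]

[[[[[b1, b3], b4], b6], b2], b5] - [[[[[b1, b3], b4], b6], b5], b2] - [[[[[b1, b3], b6], b4], b2], b5] + [[[[[b1, b3], b6], b4], b5], b2]


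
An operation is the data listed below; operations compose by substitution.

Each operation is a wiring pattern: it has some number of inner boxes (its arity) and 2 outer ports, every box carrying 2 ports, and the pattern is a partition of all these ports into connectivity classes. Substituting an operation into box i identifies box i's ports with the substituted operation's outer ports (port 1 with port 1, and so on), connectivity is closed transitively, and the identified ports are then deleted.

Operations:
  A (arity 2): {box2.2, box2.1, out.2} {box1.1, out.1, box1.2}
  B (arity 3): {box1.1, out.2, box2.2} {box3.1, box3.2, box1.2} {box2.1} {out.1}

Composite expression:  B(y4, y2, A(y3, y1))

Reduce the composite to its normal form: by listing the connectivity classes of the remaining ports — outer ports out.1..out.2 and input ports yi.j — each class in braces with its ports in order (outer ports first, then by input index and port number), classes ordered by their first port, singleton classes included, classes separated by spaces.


After gluing at B, chains via deleted ports link the y-ports.
the subtree at A composes to {out.1, y3.1, y3.2} {out.2, y1.1, y1.2} on (y3, y1); out.j = own outer ports
the subtree at B composes to {out.1} {out.2, y2.2, y4.1} {y1.1, y1.2, y3.1, y3.2, y4.2} {y2.1} on (y4, y2, y3, y1); out.j = own outer ports

{out.1} {out.2, y2.2, y4.1} {y1.1, y1.2, y3.1, y3.2, y4.2} {y2.1}


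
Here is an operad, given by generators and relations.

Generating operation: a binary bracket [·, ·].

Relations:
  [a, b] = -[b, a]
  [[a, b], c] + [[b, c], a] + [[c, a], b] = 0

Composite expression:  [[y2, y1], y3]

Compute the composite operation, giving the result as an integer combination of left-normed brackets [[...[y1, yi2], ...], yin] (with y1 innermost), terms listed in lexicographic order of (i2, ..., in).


A multilinear Lie element is pinned by y1-initial words (y1 innermost).
Composite bracket: [[y2, y1], y3]
The bracket unfolds into 4 signed words via [a, b] = ab - ba (2^2 = 4).
Collect the words opening with y1:
  y1y2y3 (sign -1) contributes -[[y1, y2], y3]

-[[y1, y2], y3]


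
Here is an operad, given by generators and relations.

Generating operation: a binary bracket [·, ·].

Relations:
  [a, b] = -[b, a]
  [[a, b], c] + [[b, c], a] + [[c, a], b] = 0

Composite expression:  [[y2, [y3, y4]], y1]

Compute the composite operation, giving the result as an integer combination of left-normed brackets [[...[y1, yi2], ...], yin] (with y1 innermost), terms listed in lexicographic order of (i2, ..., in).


-[[[y1, y2], y3], y4] + [[[y1, y2], y4], y3] + [[[y1, y3], y4], y2] - [[[y1, y4], y3], y2]

Antisymmetry and Jacobi reduce to y1-anchored left-normed brackets.
Composite bracket: [[y2, [y3, y4]], y1]
The bracket unfolds into 8 signed words via [a, b] = ab - ba (2^3 = 8).
Collect the words opening with y1:
  y1y2y3y4 (sign -1) contributes -[[[y1, y2], y3], y4]
  y1y2y4y3 (sign +1) contributes +[[[y1, y2], y4], y3]
  y1y3y4y2 (sign +1) contributes +[[[y1, y3], y4], y2]
  y1y4y3y2 (sign -1) contributes -[[[y1, y4], y3], y2]


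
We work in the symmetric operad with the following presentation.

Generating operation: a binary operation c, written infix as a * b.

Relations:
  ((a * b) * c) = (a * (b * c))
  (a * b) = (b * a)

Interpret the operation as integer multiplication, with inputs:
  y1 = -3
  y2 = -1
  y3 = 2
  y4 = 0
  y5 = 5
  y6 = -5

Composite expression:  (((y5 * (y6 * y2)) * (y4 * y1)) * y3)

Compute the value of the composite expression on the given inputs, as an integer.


0

(y6 * y2) = 5
(y5 * (y6 * y2)) = 25
(y4 * y1) = 0
((y5 * (y6 * y2)) * (y4 * y1)) = 0
(((y5 * (y6 * y2)) * (y4 * y1)) * y3) = 0


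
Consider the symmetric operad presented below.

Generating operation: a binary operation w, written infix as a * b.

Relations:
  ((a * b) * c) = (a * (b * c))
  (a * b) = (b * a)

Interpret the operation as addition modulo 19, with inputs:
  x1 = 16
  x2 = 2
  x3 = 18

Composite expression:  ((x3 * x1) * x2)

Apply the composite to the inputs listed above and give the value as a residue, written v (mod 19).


(x3 * x1) = 15
((x3 * x1) * x2) = 17

17 (mod 19)


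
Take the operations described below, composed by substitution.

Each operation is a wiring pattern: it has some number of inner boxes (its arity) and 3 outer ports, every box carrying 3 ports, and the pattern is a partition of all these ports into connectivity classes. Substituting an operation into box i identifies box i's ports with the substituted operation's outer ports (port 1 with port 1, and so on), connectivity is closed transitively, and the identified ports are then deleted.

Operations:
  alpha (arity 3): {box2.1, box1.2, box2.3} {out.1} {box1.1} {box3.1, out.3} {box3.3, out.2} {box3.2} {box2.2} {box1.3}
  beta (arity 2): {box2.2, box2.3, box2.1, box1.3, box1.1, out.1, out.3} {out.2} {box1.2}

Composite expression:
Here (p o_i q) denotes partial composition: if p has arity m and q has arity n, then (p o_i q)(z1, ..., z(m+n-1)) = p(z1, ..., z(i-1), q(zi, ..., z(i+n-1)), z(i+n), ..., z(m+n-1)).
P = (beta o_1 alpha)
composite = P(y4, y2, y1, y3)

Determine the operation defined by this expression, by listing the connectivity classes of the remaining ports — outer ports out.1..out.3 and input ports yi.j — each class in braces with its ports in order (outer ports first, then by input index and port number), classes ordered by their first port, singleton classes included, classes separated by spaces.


{out.1, out.3, y1.1, y3.1, y3.2, y3.3} {out.2} {y1.2} {y1.3} {y2.1, y2.3, y4.2} {y2.2} {y4.1} {y4.3}

Reachability decides: close wires over beta-identified ports.
composing alpha on (y4, y2, y1), with out.j its own outer ports: {out.1} {out.2, y1.3} {out.3, y1.1} {y1.2} {y2.1, y2.3, y4.2} {y2.2} {y4.1} {y4.3}
composing beta on (y4, y2, y1, y3), with out.j its own outer ports: {out.1, out.3, y1.1, y3.1, y3.2, y3.3} {out.2} {y1.2} {y1.3} {y2.1, y2.3, y4.2} {y2.2} {y4.1} {y4.3}


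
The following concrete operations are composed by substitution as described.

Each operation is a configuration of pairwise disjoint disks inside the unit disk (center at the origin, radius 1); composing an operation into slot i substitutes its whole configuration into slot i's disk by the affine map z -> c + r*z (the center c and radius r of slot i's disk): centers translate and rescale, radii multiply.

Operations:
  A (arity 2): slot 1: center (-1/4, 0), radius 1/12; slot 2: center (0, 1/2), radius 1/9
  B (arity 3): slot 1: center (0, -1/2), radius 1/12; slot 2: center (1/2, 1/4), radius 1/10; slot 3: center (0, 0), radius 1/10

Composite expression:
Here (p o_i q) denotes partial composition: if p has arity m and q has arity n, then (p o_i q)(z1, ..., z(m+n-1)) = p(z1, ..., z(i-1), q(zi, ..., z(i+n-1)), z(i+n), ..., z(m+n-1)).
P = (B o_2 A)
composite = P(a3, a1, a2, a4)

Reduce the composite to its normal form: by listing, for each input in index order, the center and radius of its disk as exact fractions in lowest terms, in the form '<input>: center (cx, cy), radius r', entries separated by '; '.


Affine substitution under B: radii multiply and a-centers shift.
for a3, the 1-step affine chain lands on center (0, -1/2), radius 1/12
for a1, the 2-step affine chain lands on center (19/40, 1/4), radius 1/120
for a2, the 2-step affine chain lands on center (1/2, 3/10), radius 1/90
for a4, the 1-step affine chain lands on center (0, 0), radius 1/10

a1: center (19/40, 1/4), radius 1/120; a2: center (1/2, 3/10), radius 1/90; a3: center (0, -1/2), radius 1/12; a4: center (0, 0), radius 1/10


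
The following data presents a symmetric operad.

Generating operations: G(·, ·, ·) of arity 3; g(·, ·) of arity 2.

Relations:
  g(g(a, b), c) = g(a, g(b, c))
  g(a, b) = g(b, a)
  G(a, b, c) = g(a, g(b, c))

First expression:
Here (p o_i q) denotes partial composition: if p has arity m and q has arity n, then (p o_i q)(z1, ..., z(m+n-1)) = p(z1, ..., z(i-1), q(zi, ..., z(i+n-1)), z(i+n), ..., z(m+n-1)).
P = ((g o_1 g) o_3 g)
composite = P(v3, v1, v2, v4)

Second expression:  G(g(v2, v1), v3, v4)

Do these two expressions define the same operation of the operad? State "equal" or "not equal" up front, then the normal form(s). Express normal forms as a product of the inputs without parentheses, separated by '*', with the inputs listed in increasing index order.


equal; the common form is v1 * v2 * v3 * v4

The first expression, normalized: v1 * v2 * v3 * v4
The second expression, normalized: v1 * v2 * v3 * v4
The forms coincide; equal.


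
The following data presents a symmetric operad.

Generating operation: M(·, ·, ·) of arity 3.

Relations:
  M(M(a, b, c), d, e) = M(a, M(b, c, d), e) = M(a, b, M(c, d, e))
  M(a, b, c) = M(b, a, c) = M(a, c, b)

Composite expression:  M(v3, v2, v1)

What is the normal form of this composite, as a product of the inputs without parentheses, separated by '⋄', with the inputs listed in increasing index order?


Shape and order are irrelevant to M; the v-input set decides.
M(v3, v2, v1) spells out as v3 ⋄ v2 ⋄ v1
sorting the factors by input index: v1 ⋄ v2 ⋄ v3

v1 ⋄ v2 ⋄ v3


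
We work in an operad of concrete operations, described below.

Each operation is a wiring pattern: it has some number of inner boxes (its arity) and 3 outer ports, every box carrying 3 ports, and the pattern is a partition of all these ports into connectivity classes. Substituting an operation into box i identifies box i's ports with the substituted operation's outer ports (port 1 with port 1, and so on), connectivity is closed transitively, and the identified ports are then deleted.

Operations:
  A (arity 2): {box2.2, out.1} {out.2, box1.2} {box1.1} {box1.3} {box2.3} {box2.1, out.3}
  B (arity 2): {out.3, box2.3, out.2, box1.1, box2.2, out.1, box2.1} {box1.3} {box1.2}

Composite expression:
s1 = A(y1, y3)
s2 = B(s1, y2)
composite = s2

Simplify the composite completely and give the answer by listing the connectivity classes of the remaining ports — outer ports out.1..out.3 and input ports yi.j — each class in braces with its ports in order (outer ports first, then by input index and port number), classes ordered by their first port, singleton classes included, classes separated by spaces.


{out.1, out.2, out.3, y2.1, y2.2, y2.3, y3.2} {y1.1} {y1.2} {y1.3} {y3.1} {y3.3}

Reachability decides: close wires over B-identified ports.
through A, on inputs (y1, y3): {out.1, y3.2} {out.2, y1.2} {out.3, y3.1} {y1.1} {y1.3} {y3.3} (out.j = stage outer ports)
through B, on inputs (y1, y3, y2): {out.1, out.2, out.3, y2.1, y2.2, y2.3, y3.2} {y1.1} {y1.2} {y1.3} {y3.1} {y3.3} (out.j = stage outer ports)


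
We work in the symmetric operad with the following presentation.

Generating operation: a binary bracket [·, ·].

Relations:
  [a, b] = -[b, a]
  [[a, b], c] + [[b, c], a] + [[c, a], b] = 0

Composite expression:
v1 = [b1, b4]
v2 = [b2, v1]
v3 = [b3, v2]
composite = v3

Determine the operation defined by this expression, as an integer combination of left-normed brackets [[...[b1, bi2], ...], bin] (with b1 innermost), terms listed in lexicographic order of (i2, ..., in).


[[[b1, b4], b2], b3]

Skip Jacobi rewriting: expand, keep b1-initial words, read off terms.
Composite bracket: [b3, [b2, [b1, b4]]]
Full expansion: 8 signed words from ab - ba (2^3 = 8).
Words beginning with b1 determine it all:
  from b1b4b2b3, sign +1: term +[[[b1, b4], b2], b3]


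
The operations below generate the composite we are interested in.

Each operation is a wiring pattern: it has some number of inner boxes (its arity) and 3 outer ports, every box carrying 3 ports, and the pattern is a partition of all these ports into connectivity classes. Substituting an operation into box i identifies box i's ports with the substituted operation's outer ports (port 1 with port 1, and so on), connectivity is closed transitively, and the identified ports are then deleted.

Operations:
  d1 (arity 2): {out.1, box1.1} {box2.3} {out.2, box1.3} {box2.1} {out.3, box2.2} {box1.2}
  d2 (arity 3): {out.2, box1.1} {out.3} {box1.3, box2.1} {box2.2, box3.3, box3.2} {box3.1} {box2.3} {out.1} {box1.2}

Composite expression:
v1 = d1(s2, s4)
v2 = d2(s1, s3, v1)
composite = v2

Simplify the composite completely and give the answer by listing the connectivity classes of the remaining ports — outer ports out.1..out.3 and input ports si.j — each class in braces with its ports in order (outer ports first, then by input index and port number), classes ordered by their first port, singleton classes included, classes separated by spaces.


Connectivity passes through glued d2-boundaries; trace each wire chain.
composing d1 on (s2, s4), with out.j its own outer ports: {out.1, s2.1} {out.2, s2.3} {out.3, s4.2} {s2.2} {s4.1} {s4.3}
composing d2 on (s1, s3, s2, s4), with out.j its own outer ports: {out.1} {out.2, s1.1} {out.3} {s1.2} {s1.3, s3.1} {s2.1} {s2.2} {s2.3, s3.2, s4.2} {s3.3} {s4.1} {s4.3}

{out.1} {out.2, s1.1} {out.3} {s1.2} {s1.3, s3.1} {s2.1} {s2.2} {s2.3, s3.2, s4.2} {s3.3} {s4.1} {s4.3}


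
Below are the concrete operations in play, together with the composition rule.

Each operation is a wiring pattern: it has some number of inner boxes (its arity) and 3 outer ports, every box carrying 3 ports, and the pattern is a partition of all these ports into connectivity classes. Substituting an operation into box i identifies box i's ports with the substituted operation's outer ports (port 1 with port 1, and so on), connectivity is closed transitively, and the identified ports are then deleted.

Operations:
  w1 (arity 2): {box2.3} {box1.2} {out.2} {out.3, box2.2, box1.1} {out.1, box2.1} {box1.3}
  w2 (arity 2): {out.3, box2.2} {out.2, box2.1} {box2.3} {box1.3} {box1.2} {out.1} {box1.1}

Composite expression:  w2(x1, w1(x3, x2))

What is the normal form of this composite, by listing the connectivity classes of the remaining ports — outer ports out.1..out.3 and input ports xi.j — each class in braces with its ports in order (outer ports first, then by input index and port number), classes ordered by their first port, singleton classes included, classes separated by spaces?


{out.1} {out.2, x2.1} {out.3} {x1.1} {x1.2} {x1.3} {x2.2, x3.1} {x2.3} {x3.2} {x3.3}

After gluing at w2, chains via deleted ports link the x-ports.
the subtree at w1 composes to {out.1, x2.1} {out.2} {out.3, x2.2, x3.1} {x2.3} {x3.2} {x3.3} on (x3, x2); out.j = own outer ports
the subtree at w2 composes to {out.1} {out.2, x2.1} {out.3} {x1.1} {x1.2} {x1.3} {x2.2, x3.1} {x2.3} {x3.2} {x3.3} on (x1, x3, x2); out.j = own outer ports


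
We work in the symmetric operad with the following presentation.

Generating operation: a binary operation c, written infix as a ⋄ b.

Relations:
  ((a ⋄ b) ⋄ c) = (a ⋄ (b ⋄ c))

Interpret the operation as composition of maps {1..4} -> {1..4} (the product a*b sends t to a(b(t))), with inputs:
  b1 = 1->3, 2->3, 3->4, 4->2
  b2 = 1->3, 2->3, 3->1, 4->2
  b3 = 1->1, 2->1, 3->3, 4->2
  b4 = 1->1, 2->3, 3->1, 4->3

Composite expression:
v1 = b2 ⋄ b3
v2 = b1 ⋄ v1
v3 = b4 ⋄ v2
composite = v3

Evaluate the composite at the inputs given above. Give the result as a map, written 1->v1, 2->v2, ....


1->3, 2->3, 3->1, 4->3

(b2 ⋄ b3) = 1->3, 2->3, 3->1, 4->3
(b1 ⋄ (b2 ⋄ b3)) = 1->4, 2->4, 3->3, 4->4
(b4 ⋄ (b1 ⋄ (b2 ⋄ b3))) = 1->3, 2->3, 3->1, 4->3


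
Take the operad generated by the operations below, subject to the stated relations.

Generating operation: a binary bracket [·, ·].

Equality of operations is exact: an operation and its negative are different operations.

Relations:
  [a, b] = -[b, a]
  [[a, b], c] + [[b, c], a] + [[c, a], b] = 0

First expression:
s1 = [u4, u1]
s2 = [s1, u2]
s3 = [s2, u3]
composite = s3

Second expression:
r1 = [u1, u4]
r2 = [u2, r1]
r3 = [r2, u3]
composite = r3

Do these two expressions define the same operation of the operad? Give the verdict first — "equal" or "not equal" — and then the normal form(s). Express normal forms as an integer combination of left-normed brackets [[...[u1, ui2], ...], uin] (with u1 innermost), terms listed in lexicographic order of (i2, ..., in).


equal; both compose to -[[[u1, u4], u2], u3]


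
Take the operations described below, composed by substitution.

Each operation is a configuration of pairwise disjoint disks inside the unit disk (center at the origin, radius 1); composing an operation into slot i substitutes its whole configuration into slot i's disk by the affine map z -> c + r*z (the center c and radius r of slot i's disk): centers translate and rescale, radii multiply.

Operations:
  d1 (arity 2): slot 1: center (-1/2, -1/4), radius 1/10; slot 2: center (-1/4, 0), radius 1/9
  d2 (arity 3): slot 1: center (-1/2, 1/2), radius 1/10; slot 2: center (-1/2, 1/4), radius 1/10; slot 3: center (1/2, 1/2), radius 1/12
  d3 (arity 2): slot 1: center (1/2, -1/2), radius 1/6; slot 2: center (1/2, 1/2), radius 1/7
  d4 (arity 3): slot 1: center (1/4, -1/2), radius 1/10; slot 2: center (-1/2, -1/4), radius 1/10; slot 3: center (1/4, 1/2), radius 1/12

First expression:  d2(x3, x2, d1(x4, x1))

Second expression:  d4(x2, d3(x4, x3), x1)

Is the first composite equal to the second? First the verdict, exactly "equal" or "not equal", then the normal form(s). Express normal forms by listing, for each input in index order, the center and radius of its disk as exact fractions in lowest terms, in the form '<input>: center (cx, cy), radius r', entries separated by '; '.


not equal — first x1: center (23/48, 1/2), radius 1/108; x2: center (-1/2, 1/4), radius 1/10; x3: center (-1/2, 1/2), radius 1/10; x4: center (11/24, 23/48), radius 1/120, second x1: center (1/4, 1/2), radius 1/12; x2: center (1/4, -1/2), radius 1/10; x3: center (-9/20, -1/5), radius 1/70; x4: center (-9/20, -3/10), radius 1/60

Normal form of the first expression: x1: center (23/48, 1/2), radius 1/108; x2: center (-1/2, 1/4), radius 1/10; x3: center (-1/2, 1/2), radius 1/10; x4: center (11/24, 23/48), radius 1/120
Normal form of the second expression: x1: center (1/4, 1/2), radius 1/12; x2: center (1/4, -1/2), radius 1/10; x3: center (-9/20, -1/5), radius 1/70; x4: center (-9/20, -3/10), radius 1/60
The forms do not match — not equal.


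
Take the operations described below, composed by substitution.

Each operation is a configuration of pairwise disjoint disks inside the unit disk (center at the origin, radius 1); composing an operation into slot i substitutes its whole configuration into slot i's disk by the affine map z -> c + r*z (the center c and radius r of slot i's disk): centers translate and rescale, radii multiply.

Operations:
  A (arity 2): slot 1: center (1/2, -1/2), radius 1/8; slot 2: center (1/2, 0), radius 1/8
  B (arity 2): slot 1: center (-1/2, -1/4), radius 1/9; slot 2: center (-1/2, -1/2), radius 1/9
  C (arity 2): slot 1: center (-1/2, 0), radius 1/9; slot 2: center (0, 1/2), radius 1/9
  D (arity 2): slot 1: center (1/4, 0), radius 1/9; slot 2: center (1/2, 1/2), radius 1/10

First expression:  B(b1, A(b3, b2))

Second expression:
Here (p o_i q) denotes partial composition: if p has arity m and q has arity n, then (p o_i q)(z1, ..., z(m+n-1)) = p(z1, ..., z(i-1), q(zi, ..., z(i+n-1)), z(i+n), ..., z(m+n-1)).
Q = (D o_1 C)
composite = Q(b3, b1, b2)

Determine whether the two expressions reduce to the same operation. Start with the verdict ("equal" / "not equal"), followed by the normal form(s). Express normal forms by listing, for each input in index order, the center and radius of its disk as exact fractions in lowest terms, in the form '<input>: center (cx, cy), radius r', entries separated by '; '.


not equal; first: b1: center (-1/2, -1/4), radius 1/9; b2: center (-4/9, -1/2), radius 1/72; b3: center (-4/9, -5/9), radius 1/72; second: b1: center (1/4, 1/18), radius 1/81; b2: center (1/2, 1/2), radius 1/10; b3: center (7/36, 0), radius 1/81
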